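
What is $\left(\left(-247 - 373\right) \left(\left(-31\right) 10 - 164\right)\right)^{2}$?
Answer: $86365454400$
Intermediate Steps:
$\left(\left(-247 - 373\right) \left(\left(-31\right) 10 - 164\right)\right)^{2} = \left(- 620 \left(-310 - 164\right)\right)^{2} = \left(\left(-620\right) \left(-474\right)\right)^{2} = 293880^{2} = 86365454400$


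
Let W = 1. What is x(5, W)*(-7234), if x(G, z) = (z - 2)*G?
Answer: 36170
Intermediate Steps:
x(G, z) = G*(-2 + z) (x(G, z) = (-2 + z)*G = G*(-2 + z))
x(5, W)*(-7234) = (5*(-2 + 1))*(-7234) = (5*(-1))*(-7234) = -5*(-7234) = 36170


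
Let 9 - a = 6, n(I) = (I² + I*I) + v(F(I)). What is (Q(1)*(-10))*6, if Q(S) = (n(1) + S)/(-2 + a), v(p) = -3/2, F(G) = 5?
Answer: -90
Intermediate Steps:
v(p) = -3/2 (v(p) = -3*½ = -3/2)
n(I) = -3/2 + 2*I² (n(I) = (I² + I*I) - 3/2 = (I² + I²) - 3/2 = 2*I² - 3/2 = -3/2 + 2*I²)
a = 3 (a = 9 - 1*6 = 9 - 6 = 3)
Q(S) = ½ + S (Q(S) = ((-3/2 + 2*1²) + S)/(-2 + 3) = ((-3/2 + 2*1) + S)/1 = ((-3/2 + 2) + S)*1 = (½ + S)*1 = ½ + S)
(Q(1)*(-10))*6 = ((½ + 1)*(-10))*6 = ((3/2)*(-10))*6 = -15*6 = -90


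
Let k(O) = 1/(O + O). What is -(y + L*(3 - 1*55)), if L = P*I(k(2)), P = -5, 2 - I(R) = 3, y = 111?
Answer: 149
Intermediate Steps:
k(O) = 1/(2*O)
I(R) = -1 (I(R) = 2 - 1*3 = 2 - 3 = -1)
L = 5 (L = -5*(-1) = 5)
-(y + L*(3 - 1*55)) = -(111 + 5*(3 - 1*55)) = -(111 + 5*(3 - 55)) = -(111 + 5*(-52)) = -(111 - 260) = -1*(-149) = 149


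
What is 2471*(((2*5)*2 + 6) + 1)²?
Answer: 1801359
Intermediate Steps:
2471*(((2*5)*2 + 6) + 1)² = 2471*((10*2 + 6) + 1)² = 2471*((20 + 6) + 1)² = 2471*(26 + 1)² = 2471*27² = 2471*729 = 1801359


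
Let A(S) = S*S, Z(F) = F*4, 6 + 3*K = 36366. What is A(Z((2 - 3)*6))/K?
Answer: 24/505 ≈ 0.047525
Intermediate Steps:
K = 12120 (K = -2 + (1/3)*36366 = -2 + 12122 = 12120)
Z(F) = 4*F
A(S) = S**2
A(Z((2 - 3)*6))/K = (4*((2 - 3)*6))**2/12120 = (4*(-1*6))**2*(1/12120) = (4*(-6))**2*(1/12120) = (-24)**2*(1/12120) = 576*(1/12120) = 24/505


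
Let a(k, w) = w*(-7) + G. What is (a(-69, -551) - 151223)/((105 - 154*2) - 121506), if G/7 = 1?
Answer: 147359/121709 ≈ 1.2107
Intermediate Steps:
G = 7 (G = 7*1 = 7)
a(k, w) = 7 - 7*w (a(k, w) = w*(-7) + 7 = -7*w + 7 = 7 - 7*w)
(a(-69, -551) - 151223)/((105 - 154*2) - 121506) = ((7 - 7*(-551)) - 151223)/((105 - 154*2) - 121506) = ((7 + 3857) - 151223)/((105 - 308) - 121506) = (3864 - 151223)/(-203 - 121506) = -147359/(-121709) = -147359*(-1/121709) = 147359/121709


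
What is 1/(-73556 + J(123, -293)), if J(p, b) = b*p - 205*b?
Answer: -1/49530 ≈ -2.0190e-5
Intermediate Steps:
J(p, b) = -205*b + b*p
1/(-73556 + J(123, -293)) = 1/(-73556 - 293*(-205 + 123)) = 1/(-73556 - 293*(-82)) = 1/(-73556 + 24026) = 1/(-49530) = -1/49530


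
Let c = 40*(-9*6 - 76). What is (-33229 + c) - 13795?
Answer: -52224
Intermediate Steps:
c = -5200 (c = 40*(-54 - 76) = 40*(-130) = -5200)
(-33229 + c) - 13795 = (-33229 - 5200) - 13795 = -38429 - 13795 = -52224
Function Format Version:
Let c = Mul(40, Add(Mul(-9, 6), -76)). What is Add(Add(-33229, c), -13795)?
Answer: -52224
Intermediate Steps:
c = -5200 (c = Mul(40, Add(-54, -76)) = Mul(40, -130) = -5200)
Add(Add(-33229, c), -13795) = Add(Add(-33229, -5200), -13795) = Add(-38429, -13795) = -52224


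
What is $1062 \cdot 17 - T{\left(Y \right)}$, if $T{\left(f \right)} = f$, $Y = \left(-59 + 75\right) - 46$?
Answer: $18084$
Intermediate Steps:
$Y = -30$ ($Y = 16 - 46 = -30$)
$1062 \cdot 17 - T{\left(Y \right)} = 1062 \cdot 17 - -30 = 18054 + 30 = 18084$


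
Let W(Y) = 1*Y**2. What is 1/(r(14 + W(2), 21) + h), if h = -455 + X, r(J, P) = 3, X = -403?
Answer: -1/855 ≈ -0.0011696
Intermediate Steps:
W(Y) = Y**2
h = -858 (h = -455 - 403 = -858)
1/(r(14 + W(2), 21) + h) = 1/(3 - 858) = 1/(-855) = -1/855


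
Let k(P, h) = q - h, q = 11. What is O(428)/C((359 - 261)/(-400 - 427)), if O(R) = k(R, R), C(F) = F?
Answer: 344859/98 ≈ 3519.0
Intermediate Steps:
k(P, h) = 11 - h
O(R) = 11 - R
O(428)/C((359 - 261)/(-400 - 427)) = (11 - 1*428)/(((359 - 261)/(-400 - 427))) = (11 - 428)/((98/(-827))) = -417/(98*(-1/827)) = -417/(-98/827) = -417*(-827/98) = 344859/98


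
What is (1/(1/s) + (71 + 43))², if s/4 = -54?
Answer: 10404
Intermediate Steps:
s = -216 (s = 4*(-54) = -216)
(1/(1/s) + (71 + 43))² = (1/(1/(-216)) + (71 + 43))² = (1/(-1/216) + 114)² = (-216 + 114)² = (-102)² = 10404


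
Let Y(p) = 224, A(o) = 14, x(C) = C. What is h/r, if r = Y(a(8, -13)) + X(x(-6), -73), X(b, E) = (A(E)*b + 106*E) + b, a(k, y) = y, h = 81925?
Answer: -81925/7604 ≈ -10.774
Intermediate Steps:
X(b, E) = 15*b + 106*E (X(b, E) = (14*b + 106*E) + b = 15*b + 106*E)
r = -7604 (r = 224 + (15*(-6) + 106*(-73)) = 224 + (-90 - 7738) = 224 - 7828 = -7604)
h/r = 81925/(-7604) = 81925*(-1/7604) = -81925/7604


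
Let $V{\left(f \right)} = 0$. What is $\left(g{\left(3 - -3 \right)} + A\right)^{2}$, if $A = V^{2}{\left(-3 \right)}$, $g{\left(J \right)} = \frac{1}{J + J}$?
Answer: $\frac{1}{144} \approx 0.0069444$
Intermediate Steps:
$g{\left(J \right)} = \frac{1}{2 J}$
$A = 0$ ($A = 0^{2} = 0$)
$\left(g{\left(3 - -3 \right)} + A\right)^{2} = \left(\frac{1}{2 \left(3 - -3\right)} + 0\right)^{2} = \left(\frac{1}{2 \left(3 + 3\right)} + 0\right)^{2} = \left(\frac{1}{2 \cdot 6} + 0\right)^{2} = \left(\frac{1}{2} \cdot \frac{1}{6} + 0\right)^{2} = \left(\frac{1}{12} + 0\right)^{2} = \left(\frac{1}{12}\right)^{2} = \frac{1}{144}$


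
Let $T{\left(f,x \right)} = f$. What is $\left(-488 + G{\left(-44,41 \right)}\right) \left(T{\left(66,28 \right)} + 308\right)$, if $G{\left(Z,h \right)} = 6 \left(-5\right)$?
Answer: $-193732$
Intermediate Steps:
$G{\left(Z,h \right)} = -30$
$\left(-488 + G{\left(-44,41 \right)}\right) \left(T{\left(66,28 \right)} + 308\right) = \left(-488 - 30\right) \left(66 + 308\right) = \left(-518\right) 374 = -193732$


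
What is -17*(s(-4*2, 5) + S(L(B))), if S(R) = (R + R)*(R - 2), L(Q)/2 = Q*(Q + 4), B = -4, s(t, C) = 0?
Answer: 0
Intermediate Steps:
L(Q) = 2*Q*(4 + Q) (L(Q) = 2*(Q*(Q + 4)) = 2*(Q*(4 + Q)) = 2*Q*(4 + Q))
S(R) = 2*R*(-2 + R) (S(R) = (2*R)*(-2 + R) = 2*R*(-2 + R))
-17*(s(-4*2, 5) + S(L(B))) = -17*(0 + 2*(2*(-4)*(4 - 4))*(-2 + 2*(-4)*(4 - 4))) = -17*(0 + 2*(2*(-4)*0)*(-2 + 2*(-4)*0)) = -17*(0 + 2*0*(-2 + 0)) = -17*(0 + 2*0*(-2)) = -17*(0 + 0) = -17*0 = 0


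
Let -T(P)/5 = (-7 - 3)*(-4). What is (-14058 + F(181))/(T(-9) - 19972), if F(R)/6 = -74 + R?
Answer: 1118/1681 ≈ 0.66508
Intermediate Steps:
T(P) = -200 (T(P) = -5*(-7 - 3)*(-4) = -(-50)*(-4) = -5*40 = -200)
F(R) = -444 + 6*R (F(R) = 6*(-74 + R) = -444 + 6*R)
(-14058 + F(181))/(T(-9) - 19972) = (-14058 + (-444 + 6*181))/(-200 - 19972) = (-14058 + (-444 + 1086))/(-20172) = (-14058 + 642)*(-1/20172) = -13416*(-1/20172) = 1118/1681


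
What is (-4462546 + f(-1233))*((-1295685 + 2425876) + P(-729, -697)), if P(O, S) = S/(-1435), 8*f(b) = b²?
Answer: -676025599669729/140 ≈ -4.8288e+12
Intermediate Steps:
f(b) = b²/8
P(O, S) = -S/1435 (P(O, S) = S*(-1/1435) = -S/1435)
(-4462546 + f(-1233))*((-1295685 + 2425876) + P(-729, -697)) = (-4462546 + (⅛)*(-1233)²)*((-1295685 + 2425876) - 1/1435*(-697)) = (-4462546 + (⅛)*1520289)*(1130191 + 17/35) = (-4462546 + 1520289/8)*(39556702/35) = -34180079/8*39556702/35 = -676025599669729/140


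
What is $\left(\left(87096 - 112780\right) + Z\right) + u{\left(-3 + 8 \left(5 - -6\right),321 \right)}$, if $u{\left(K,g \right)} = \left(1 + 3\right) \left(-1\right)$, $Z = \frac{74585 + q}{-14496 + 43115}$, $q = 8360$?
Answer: $- \frac{735081927}{28619} \approx -25685.0$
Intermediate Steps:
$Z = \frac{82945}{28619}$ ($Z = \frac{74585 + 8360}{-14496 + 43115} = \frac{82945}{28619} \approx 2.8983$)
$u{\left(K,g \right)} = -4$ ($u{\left(K,g \right)} = 4 \left(-1\right) = -4$)
$\left(\left(87096 - 112780\right) + Z\right) + u{\left(-3 + 8 \left(5 - -6\right),321 \right)} = \left(\left(87096 - 112780\right) + \frac{82945}{28619}\right) - 4 = \left(-25684 + \frac{82945}{28619}\right) - 4 = - \frac{734967451}{28619} - 4 = - \frac{735081927}{28619}$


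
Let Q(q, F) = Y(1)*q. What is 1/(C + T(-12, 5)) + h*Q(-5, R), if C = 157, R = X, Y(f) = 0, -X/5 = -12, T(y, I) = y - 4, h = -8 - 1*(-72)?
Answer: 1/141 ≈ 0.0070922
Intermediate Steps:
h = 64 (h = -8 + 72 = 64)
T(y, I) = -4 + y
X = 60 (X = -5*(-12) = 60)
R = 60
Q(q, F) = 0 (Q(q, F) = 0*q = 0)
1/(C + T(-12, 5)) + h*Q(-5, R) = 1/(157 + (-4 - 12)) + 64*0 = 1/(157 - 16) + 0 = 1/141 + 0 = 1/141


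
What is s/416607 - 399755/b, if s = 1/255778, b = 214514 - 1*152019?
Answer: -8519491033310447/1331879756669754 ≈ -6.3966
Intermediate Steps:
b = 62495 (b = 214514 - 152019 = 62495)
s = 1/255778 ≈ 3.9096e-6
s/416607 - 399755/b = (1/255778)/416607 - 399755/62495 = (1/255778)*(1/416607) - 399755*1/62495 = 1/106558905246 - 79951/12499 = -8519491033310447/1331879756669754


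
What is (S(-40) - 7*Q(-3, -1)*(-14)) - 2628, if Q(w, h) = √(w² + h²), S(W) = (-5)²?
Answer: -2603 + 98*√10 ≈ -2293.1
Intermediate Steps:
S(W) = 25
Q(w, h) = √(h² + w²)
(S(-40) - 7*Q(-3, -1)*(-14)) - 2628 = (25 - 7*√((-1)² + (-3)²)*(-14)) - 2628 = (25 - 7*√(1 + 9)*(-14)) - 2628 = (25 - 7*√10*(-14)) - 2628 = (25 + 98*√10) - 2628 = -2603 + 98*√10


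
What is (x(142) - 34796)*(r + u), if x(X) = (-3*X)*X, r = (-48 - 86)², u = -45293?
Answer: 2604888056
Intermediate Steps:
r = 17956 (r = (-134)² = 17956)
x(X) = -3*X²
(x(142) - 34796)*(r + u) = (-3*142² - 34796)*(17956 - 45293) = (-3*20164 - 34796)*(-27337) = (-60492 - 34796)*(-27337) = -95288*(-27337) = 2604888056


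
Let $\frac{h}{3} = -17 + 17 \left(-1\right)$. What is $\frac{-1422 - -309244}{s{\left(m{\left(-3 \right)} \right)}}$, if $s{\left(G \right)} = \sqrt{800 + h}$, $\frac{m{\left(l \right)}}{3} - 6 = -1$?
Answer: $\frac{153911 \sqrt{698}}{349} \approx 11651.0$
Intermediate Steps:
$m{\left(l \right)} = 15$ ($m{\left(l \right)} = 18 + 3 \left(-1\right) = 18 - 3 = 15$)
$h = -102$ ($h = 3 \left(-17 + 17 \left(-1\right)\right) = 3 \left(-17 - 17\right) = 3 \left(-34\right) = -102$)
$s{\left(G \right)} = \sqrt{698}$ ($s{\left(G \right)} = \sqrt{800 - 102} = \sqrt{698}$)
$\frac{-1422 - -309244}{s{\left(m{\left(-3 \right)} \right)}} = \frac{-1422 - -309244}{\sqrt{698}} = \left(-1422 + 309244\right) \frac{\sqrt{698}}{698} = 307822 \frac{\sqrt{698}}{698} = \frac{153911 \sqrt{698}}{349}$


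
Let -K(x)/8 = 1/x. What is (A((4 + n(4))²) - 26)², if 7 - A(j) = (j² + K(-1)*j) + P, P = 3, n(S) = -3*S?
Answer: 21436900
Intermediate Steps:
K(x) = -8/x
A(j) = 4 - j² - 8*j (A(j) = 7 - ((j² + (-8/(-1))*j) + 3) = 7 - ((j² + (-8*(-1))*j) + 3) = 7 - ((j² + 8*j) + 3) = 7 - (3 + j² + 8*j) = 7 + (-3 - j² - 8*j) = 4 - j² - 8*j)
(A((4 + n(4))²) - 26)² = ((4 - ((4 - 3*4)²)² - 8*(4 - 3*4)²) - 26)² = ((4 - ((4 - 12)²)² - 8*(4 - 12)²) - 26)² = ((4 - ((-8)²)² - 8*(-8)²) - 26)² = ((4 - 1*64² - 8*64) - 26)² = ((4 - 1*4096 - 512) - 26)² = ((4 - 4096 - 512) - 26)² = (-4604 - 26)² = (-4630)² = 21436900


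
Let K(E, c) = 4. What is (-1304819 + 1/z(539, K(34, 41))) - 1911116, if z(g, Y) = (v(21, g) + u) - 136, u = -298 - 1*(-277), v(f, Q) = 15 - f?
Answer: -524197406/163 ≈ -3.2159e+6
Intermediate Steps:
u = -21 (u = -298 + 277 = -21)
z(g, Y) = -163 (z(g, Y) = ((15 - 1*21) - 21) - 136 = ((15 - 21) - 21) - 136 = (-6 - 21) - 136 = -27 - 136 = -163)
(-1304819 + 1/z(539, K(34, 41))) - 1911116 = (-1304819 + 1/(-163)) - 1911116 = (-1304819 - 1/163) - 1911116 = -212685498/163 - 1911116 = -524197406/163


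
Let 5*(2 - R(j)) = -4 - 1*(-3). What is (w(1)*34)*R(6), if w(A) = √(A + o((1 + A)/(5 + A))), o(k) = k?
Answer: 748*√3/15 ≈ 86.372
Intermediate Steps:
R(j) = 11/5 (R(j) = 2 - (-4 - 1*(-3))/5 = 2 - (-4 + 3)/5 = 2 - ⅕*(-1) = 2 + ⅕ = 11/5)
w(A) = √(A + (1 + A)/(5 + A))
(w(1)*34)*R(6) = (√((1 + 1 + 1*(5 + 1))/(5 + 1))*34)*(11/5) = (√((1 + 1 + 1*6)/6)*34)*(11/5) = (√((1 + 1 + 6)/6)*34)*(11/5) = (√((⅙)*8)*34)*(11/5) = (√(4/3)*34)*(11/5) = ((2*√3/3)*34)*(11/5) = (68*√3/3)*(11/5) = 748*√3/15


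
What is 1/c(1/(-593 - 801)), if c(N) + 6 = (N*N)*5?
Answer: -1943236/11659411 ≈ -0.16667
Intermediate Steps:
c(N) = -6 + 5*N² (c(N) = -6 + (N*N)*5 = -6 + N²*5 = -6 + 5*N²)
1/c(1/(-593 - 801)) = 1/(-6 + 5*(1/(-593 - 801))²) = 1/(-6 + 5*(1/(-1394))²) = 1/(-6 + 5*(-1/1394)²) = 1/(-6 + 5*(1/1943236)) = 1/(-6 + 5/1943236) = 1/(-11659411/1943236) = -1943236/11659411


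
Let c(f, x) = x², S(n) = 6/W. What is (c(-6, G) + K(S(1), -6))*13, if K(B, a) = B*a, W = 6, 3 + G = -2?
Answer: 247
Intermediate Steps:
G = -5 (G = -3 - 2 = -5)
S(n) = 1 (S(n) = 6/6 = 6*(⅙) = 1)
(c(-6, G) + K(S(1), -6))*13 = ((-5)² + 1*(-6))*13 = (25 - 6)*13 = 19*13 = 247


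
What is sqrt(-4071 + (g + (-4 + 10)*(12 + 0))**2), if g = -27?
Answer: I*sqrt(2046) ≈ 45.233*I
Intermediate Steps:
sqrt(-4071 + (g + (-4 + 10)*(12 + 0))**2) = sqrt(-4071 + (-27 + (-4 + 10)*(12 + 0))**2) = sqrt(-4071 + (-27 + 6*12)**2) = sqrt(-4071 + (-27 + 72)**2) = sqrt(-4071 + 45**2) = sqrt(-4071 + 2025) = sqrt(-2046) = I*sqrt(2046)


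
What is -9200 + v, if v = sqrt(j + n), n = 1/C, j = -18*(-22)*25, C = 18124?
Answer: -9200 + sqrt(812986460131)/9062 ≈ -9100.5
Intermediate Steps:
j = 9900 (j = 396*25 = 9900)
n = 1/18124 ≈ 5.5175e-5
v = sqrt(812986460131)/9062 (v = sqrt(9900 + 1/18124) = sqrt(179427601/18124) = sqrt(812986460131)/9062 ≈ 99.499)
-9200 + v = -9200 + sqrt(812986460131)/9062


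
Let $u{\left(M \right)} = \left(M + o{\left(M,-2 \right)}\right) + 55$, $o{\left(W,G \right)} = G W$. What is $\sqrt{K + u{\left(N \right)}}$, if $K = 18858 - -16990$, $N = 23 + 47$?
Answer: $\sqrt{35833} \approx 189.3$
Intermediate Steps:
$N = 70$
$u{\left(M \right)} = 55 - M$ ($u{\left(M \right)} = \left(M - 2 M\right) + 55 = - M + 55 = 55 - M$)
$K = 35848$ ($K = 18858 + 16990 = 35848$)
$\sqrt{K + u{\left(N \right)}} = \sqrt{35848 + \left(55 - 70\right)} = \sqrt{35848 - 15} = \sqrt{35833}$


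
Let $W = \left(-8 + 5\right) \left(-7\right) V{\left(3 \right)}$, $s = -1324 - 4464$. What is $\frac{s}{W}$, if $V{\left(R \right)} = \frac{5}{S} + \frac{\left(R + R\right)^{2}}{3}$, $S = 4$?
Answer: $- \frac{23152}{1113} \approx -20.801$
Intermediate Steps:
$V{\left(R \right)} = \frac{5}{4} + \frac{4 R^{2}}{3}$ ($V{\left(R \right)} = \frac{5}{4} + \frac{\left(R + R\right)^{2}}{3} = 5 \cdot \frac{1}{4} + \left(2 R\right)^{2} \cdot \frac{1}{3} = \frac{5}{4} + 4 R^{2} \cdot \frac{1}{3} = \frac{5}{4} + \frac{4 R^{2}}{3}$)
$s = -5788$ ($s = -1324 - 4464 = -5788$)
$W = \frac{1113}{4}$ ($W = \left(-8 + 5\right) \left(-7\right) \left(\frac{5}{4} + \frac{4 \cdot 3^{2}}{3}\right) = \left(-3\right) \left(-7\right) \left(\frac{5}{4} + \frac{4}{3} \cdot 9\right) = 21 \left(\frac{5}{4} + 12\right) = 21 \cdot \frac{53}{4} = \frac{1113}{4} \approx 278.25$)
$\frac{s}{W} = - \frac{5788}{\frac{1113}{4}} = \left(-5788\right) \frac{4}{1113} = - \frac{23152}{1113}$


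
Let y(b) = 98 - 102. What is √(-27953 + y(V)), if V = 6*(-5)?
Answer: I*√27957 ≈ 167.2*I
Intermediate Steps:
V = -30
y(b) = -4
√(-27953 + y(V)) = √(-27953 - 4) = √(-27957) = I*√27957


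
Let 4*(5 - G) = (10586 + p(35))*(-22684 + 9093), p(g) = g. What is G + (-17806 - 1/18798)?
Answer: 1356076506991/37596 ≈ 3.6070e+7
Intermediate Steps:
G = 144350031/4 (G = 5 - (10586 + 35)*(-22684 + 9093)/4 = 5 - 10621*(-13591)/4 = 5 - ¼*(-144350011) = 5 + 144350011/4 = 144350031/4 ≈ 3.6087e+7)
G + (-17806 - 1/18798) = 144350031/4 + (-17806 - 1/18798) = 144350031/4 - 334717189/18798 = 1356076506991/37596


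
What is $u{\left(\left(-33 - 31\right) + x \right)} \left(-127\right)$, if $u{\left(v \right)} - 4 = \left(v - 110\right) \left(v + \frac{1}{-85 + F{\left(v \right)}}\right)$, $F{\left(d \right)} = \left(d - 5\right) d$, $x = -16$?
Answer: $- \frac{2593204618}{1343} \approx -1.9309 \cdot 10^{6}$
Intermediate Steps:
$F{\left(d \right)} = d \left(-5 + d\right)$ ($F{\left(d \right)} = \left(-5 + d\right) d = d \left(-5 + d\right)$)
$u{\left(v \right)} = 4 + \left(-110 + v\right) \left(v + \frac{1}{-85 + v \left(-5 + v\right)}\right)$ ($u{\left(v \right)} = 4 + \left(v - 110\right) \left(v + \frac{1}{-85 + v \left(-5 + v\right)}\right) = 4 + \left(-110 + v\right) \left(v + \frac{1}{-85 + v \left(-5 + v\right)}\right)$)
$u{\left(\left(-33 - 31\right) + x \right)} \left(-127\right) = \frac{-450 + \left(\left(-33 - 31\right) - 16\right)^{4} - 115 \left(\left(-33 - 31\right) - 16\right)^{3} + 469 \left(\left(-33 - 31\right) - 16\right)^{2} + 9331 \left(\left(-33 - 31\right) - 16\right)}{-85 + \left(\left(-33 - 31\right) - 16\right)^{2} - 5 \left(\left(-33 - 31\right) - 16\right)} \left(-127\right) = \frac{-450 + \left(-64 - 16\right)^{4} - 115 \left(-64 - 16\right)^{3} + 469 \left(-64 - 16\right)^{2} + 9331 \left(-64 - 16\right)}{-85 + \left(-64 - 16\right)^{2} - 5 \left(-64 - 16\right)} \left(-127\right) = \frac{-450 + \left(-80\right)^{4} - 115 \left(-80\right)^{3} + 469 \left(-80\right)^{2} + 9331 \left(-80\right)}{-85 + \left(-80\right)^{2} - -400} \left(-127\right) = \frac{-450 + 40960000 - -58880000 + 469 \cdot 6400 - 746480}{-85 + 6400 + 400} \left(-127\right) = \frac{-450 + 40960000 + 58880000 + 3001600 - 746480}{6715} \left(-127\right) = \frac{1}{6715} \cdot 102094670 \left(-127\right) = \frac{20418934}{1343} \left(-127\right) = - \frac{2593204618}{1343}$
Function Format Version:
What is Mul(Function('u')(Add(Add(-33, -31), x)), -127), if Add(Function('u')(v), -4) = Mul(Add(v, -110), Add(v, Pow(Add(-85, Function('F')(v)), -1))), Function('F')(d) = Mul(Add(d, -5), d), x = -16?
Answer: Rational(-2593204618, 1343) ≈ -1.9309e+6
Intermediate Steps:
Function('F')(d) = Mul(d, Add(-5, d)) (Function('F')(d) = Mul(Add(-5, d), d) = Mul(d, Add(-5, d)))
Function('u')(v) = Add(4, Mul(Add(-110, v), Add(v, Pow(Add(-85, Mul(v, Add(-5, v))), -1)))) (Function('u')(v) = Add(4, Mul(Add(v, -110), Add(v, Pow(Add(-85, Mul(v, Add(-5, v))), -1)))) = Add(4, Mul(Add(-110, v), Add(v, Pow(Add(-85, Mul(v, Add(-5, v))), -1)))))
Mul(Function('u')(Add(Add(-33, -31), x)), -127) = Mul(Mul(Pow(Add(-85, Pow(Add(Add(-33, -31), -16), 2), Mul(-5, Add(Add(-33, -31), -16))), -1), Add(-450, Pow(Add(Add(-33, -31), -16), 4), Mul(-115, Pow(Add(Add(-33, -31), -16), 3)), Mul(469, Pow(Add(Add(-33, -31), -16), 2)), Mul(9331, Add(Add(-33, -31), -16)))), -127) = Mul(Mul(Pow(Add(-85, Pow(Add(-64, -16), 2), Mul(-5, Add(-64, -16))), -1), Add(-450, Pow(Add(-64, -16), 4), Mul(-115, Pow(Add(-64, -16), 3)), Mul(469, Pow(Add(-64, -16), 2)), Mul(9331, Add(-64, -16)))), -127) = Mul(Mul(Pow(Add(-85, Pow(-80, 2), Mul(-5, -80)), -1), Add(-450, Pow(-80, 4), Mul(-115, Pow(-80, 3)), Mul(469, Pow(-80, 2)), Mul(9331, -80))), -127) = Mul(Mul(Pow(Add(-85, 6400, 400), -1), Add(-450, 40960000, Mul(-115, -512000), Mul(469, 6400), -746480)), -127) = Mul(Mul(Pow(6715, -1), Add(-450, 40960000, 58880000, 3001600, -746480)), -127) = Mul(Mul(Rational(1, 6715), 102094670), -127) = Mul(Rational(20418934, 1343), -127) = Rational(-2593204618, 1343)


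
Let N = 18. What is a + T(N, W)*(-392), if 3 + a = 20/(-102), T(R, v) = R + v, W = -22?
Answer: 79805/51 ≈ 1564.8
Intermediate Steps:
a = -163/51 (a = -3 + 20/(-102) = -3 + 20*(-1/102) = -3 - 10/51 = -163/51 ≈ -3.1961)
a + T(N, W)*(-392) = -163/51 + (18 - 22)*(-392) = -163/51 - 4*(-392) = -163/51 + 1568 = 79805/51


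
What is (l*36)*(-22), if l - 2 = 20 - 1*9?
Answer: -10296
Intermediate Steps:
l = 13 (l = 2 + (20 - 1*9) = 2 + (20 - 9) = 2 + 11 = 13)
(l*36)*(-22) = (13*36)*(-22) = 468*(-22) = -10296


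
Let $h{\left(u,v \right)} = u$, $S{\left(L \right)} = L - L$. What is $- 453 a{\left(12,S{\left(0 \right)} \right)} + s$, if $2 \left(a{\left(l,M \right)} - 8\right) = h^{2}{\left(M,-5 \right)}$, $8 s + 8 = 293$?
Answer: $- \frac{28707}{8} \approx -3588.4$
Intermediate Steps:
$s = \frac{285}{8}$ ($s = -1 + \frac{1}{8} \cdot 293 = -1 + \frac{293}{8} = \frac{285}{8} \approx 35.625$)
$S{\left(L \right)} = 0$
$a{\left(l,M \right)} = 8 + \frac{M^{2}}{2}$
$- 453 a{\left(12,S{\left(0 \right)} \right)} + s = - 453 \left(8 + \frac{0^{2}}{2}\right) + \frac{285}{8} = - 453 \left(8 + \frac{1}{2} \cdot 0\right) + \frac{285}{8} = - 453 \left(8 + 0\right) + \frac{285}{8} = \left(-453\right) 8 + \frac{285}{8} = -3624 + \frac{285}{8} = - \frac{28707}{8}$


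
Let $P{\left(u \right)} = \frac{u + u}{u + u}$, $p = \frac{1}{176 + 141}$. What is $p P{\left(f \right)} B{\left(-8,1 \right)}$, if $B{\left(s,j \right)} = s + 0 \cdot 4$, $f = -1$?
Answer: $- \frac{8}{317} \approx -0.025237$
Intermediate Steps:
$p = \frac{1}{317} \approx 0.0031546$
$B{\left(s,j \right)} = s$ ($B{\left(s,j \right)} = s + 0 = s$)
$P{\left(u \right)} = 1$ ($P{\left(u \right)} = \frac{2 u}{2 u} = 2 u \frac{1}{2 u} = 1$)
$p P{\left(f \right)} B{\left(-8,1 \right)} = \frac{1}{317} \cdot 1 \left(-8\right) = \frac{1}{317} \left(-8\right) = - \frac{8}{317}$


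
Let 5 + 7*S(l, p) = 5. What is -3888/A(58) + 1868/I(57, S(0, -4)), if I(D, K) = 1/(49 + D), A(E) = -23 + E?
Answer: 6926392/35 ≈ 1.9790e+5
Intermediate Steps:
S(l, p) = 0 (S(l, p) = -5/7 + (⅐)*5 = -5/7 + 5/7 = 0)
-3888/A(58) + 1868/I(57, S(0, -4)) = -3888/(-23 + 58) + 1868/(1/(49 + 57)) = -3888/35 + 1868/(1/106) = -3888*1/35 + 1868/(1/106) = -3888/35 + 1868*106 = -3888/35 + 198008 = 6926392/35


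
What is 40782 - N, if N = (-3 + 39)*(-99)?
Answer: 44346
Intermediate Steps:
N = -3564 (N = 36*(-99) = -3564)
40782 - N = 40782 - 1*(-3564) = 40782 + 3564 = 44346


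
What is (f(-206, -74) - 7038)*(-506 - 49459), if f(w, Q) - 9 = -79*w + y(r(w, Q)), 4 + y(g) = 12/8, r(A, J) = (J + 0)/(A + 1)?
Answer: -923603025/2 ≈ -4.6180e+8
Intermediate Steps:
r(A, J) = J/(1 + A)
y(g) = -5/2 (y(g) = -4 + 12/8 = -4 + 12*(1/8) = -4 + 3/2 = -5/2)
f(w, Q) = 13/2 - 79*w (f(w, Q) = 9 + (-79*w - 5/2) = 9 + (-5/2 - 79*w) = 13/2 - 79*w)
(f(-206, -74) - 7038)*(-506 - 49459) = ((13/2 - 79*(-206)) - 7038)*(-506 - 49459) = ((13/2 + 16274) - 7038)*(-49965) = (32561/2 - 7038)*(-49965) = (18485/2)*(-49965) = -923603025/2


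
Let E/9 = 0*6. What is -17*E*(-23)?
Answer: 0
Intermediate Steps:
E = 0 (E = 9*(0*6) = 9*0 = 0)
-17*E*(-23) = -17*0*(-23) = 0*(-23) = 0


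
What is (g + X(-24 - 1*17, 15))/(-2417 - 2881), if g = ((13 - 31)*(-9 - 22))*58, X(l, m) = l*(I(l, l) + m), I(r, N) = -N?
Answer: -15034/2649 ≈ -5.6753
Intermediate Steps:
X(l, m) = l*(m - l) (X(l, m) = l*(-l + m) = l*(m - l))
g = 32364 (g = -18*(-31)*58 = 558*58 = 32364)
(g + X(-24 - 1*17, 15))/(-2417 - 2881) = (32364 + (-24 - 1*17)*(15 - (-24 - 1*17)))/(-2417 - 2881) = (32364 + (-24 - 17)*(15 - (-24 - 17)))/(-5298) = (32364 - 41*(15 - 1*(-41)))*(-1/5298) = (32364 - 41*(15 + 41))*(-1/5298) = (32364 - 41*56)*(-1/5298) = (32364 - 2296)*(-1/5298) = 30068*(-1/5298) = -15034/2649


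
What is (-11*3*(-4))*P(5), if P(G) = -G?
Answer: -660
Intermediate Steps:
(-11*3*(-4))*P(5) = (-11*3*(-4))*(-1*5) = -33*(-4)*(-5) = 132*(-5) = -660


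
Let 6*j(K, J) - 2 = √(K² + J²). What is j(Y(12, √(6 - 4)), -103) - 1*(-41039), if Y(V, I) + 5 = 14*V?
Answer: 123118/3 + √37178/6 ≈ 41072.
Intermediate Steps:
Y(V, I) = -5 + 14*V
j(K, J) = ⅓ + √(J² + K²)/6 (j(K, J) = ⅓ + √(K² + J²)/6 = ⅓ + √(J² + K²)/6)
j(Y(12, √(6 - 4)), -103) - 1*(-41039) = (⅓ + √((-103)² + (-5 + 14*12)²)/6) - 1*(-41039) = (⅓ + √(10609 + (-5 + 168)²)/6) + 41039 = (⅓ + √(10609 + 163²)/6) + 41039 = (⅓ + √(10609 + 26569)/6) + 41039 = (⅓ + √37178/6) + 41039 = 123118/3 + √37178/6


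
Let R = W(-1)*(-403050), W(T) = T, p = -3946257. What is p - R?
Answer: -4349307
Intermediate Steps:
R = 403050 (R = -1*(-403050) = 403050)
p - R = -3946257 - 1*403050 = -3946257 - 403050 = -4349307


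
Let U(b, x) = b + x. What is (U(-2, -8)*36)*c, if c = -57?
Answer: 20520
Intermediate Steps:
(U(-2, -8)*36)*c = ((-2 - 8)*36)*(-57) = -10*36*(-57) = -360*(-57) = 20520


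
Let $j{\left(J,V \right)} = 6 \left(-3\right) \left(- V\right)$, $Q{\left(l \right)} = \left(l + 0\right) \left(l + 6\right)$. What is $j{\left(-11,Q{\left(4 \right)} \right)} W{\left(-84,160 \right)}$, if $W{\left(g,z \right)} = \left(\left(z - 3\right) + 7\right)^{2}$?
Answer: $19365120$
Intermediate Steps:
$Q{\left(l \right)} = l \left(6 + l\right)$
$W{\left(g,z \right)} = \left(4 + z\right)^{2}$ ($W{\left(g,z \right)} = \left(\left(-3 + z\right) + 7\right)^{2} = \left(4 + z\right)^{2}$)
$j{\left(J,V \right)} = 18 V$ ($j{\left(J,V \right)} = - 18 \left(- V\right) = 18 V$)
$j{\left(-11,Q{\left(4 \right)} \right)} W{\left(-84,160 \right)} = 18 \cdot 4 \left(6 + 4\right) \left(4 + 160\right)^{2} = 18 \cdot 4 \cdot 10 \cdot 164^{2} = 18 \cdot 40 \cdot 26896 = 720 \cdot 26896 = 19365120$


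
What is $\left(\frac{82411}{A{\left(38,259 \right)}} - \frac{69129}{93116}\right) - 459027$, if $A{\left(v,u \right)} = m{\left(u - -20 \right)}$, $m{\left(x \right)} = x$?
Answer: $- \frac{11917575023143}{25979364} \approx -4.5873 \cdot 10^{5}$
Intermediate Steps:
$A{\left(v,u \right)} = 20 + u$ ($A{\left(v,u \right)} = u - -20 = u + 20 = 20 + u$)
$\left(\frac{82411}{A{\left(38,259 \right)}} - \frac{69129}{93116}\right) - 459027 = \left(\frac{82411}{20 + 259} - \frac{69129}{93116}\right) - 459027 = \left(\frac{82411}{279} - \frac{69129}{93116}\right) - 459027 = \frac{7654495685}{25979364} - 459027 = - \frac{11917575023143}{25979364}$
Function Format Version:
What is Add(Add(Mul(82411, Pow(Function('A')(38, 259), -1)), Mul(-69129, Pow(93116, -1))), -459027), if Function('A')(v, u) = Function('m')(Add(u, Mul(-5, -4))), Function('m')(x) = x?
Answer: Rational(-11917575023143, 25979364) ≈ -4.5873e+5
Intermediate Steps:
Function('A')(v, u) = Add(20, u) (Function('A')(v, u) = Add(u, Mul(-5, -4)) = Add(u, 20) = Add(20, u))
Add(Add(Mul(82411, Pow(Function('A')(38, 259), -1)), Mul(-69129, Pow(93116, -1))), -459027) = Add(Add(Mul(82411, Pow(Add(20, 259), -1)), Mul(-69129, Pow(93116, -1))), -459027) = Add(Add(Mul(82411, Pow(279, -1)), Mul(-69129, Rational(1, 93116))), -459027) = Add(Add(Mul(82411, Rational(1, 279)), Rational(-69129, 93116)), -459027) = Add(Add(Rational(82411, 279), Rational(-69129, 93116)), -459027) = Add(Rational(7654495685, 25979364), -459027) = Rational(-11917575023143, 25979364)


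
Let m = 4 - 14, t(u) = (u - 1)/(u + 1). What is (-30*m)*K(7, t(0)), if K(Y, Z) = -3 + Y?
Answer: 1200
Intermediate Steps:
t(u) = (-1 + u)/(1 + u)
m = -10
(-30*m)*K(7, t(0)) = (-30*(-10))*(-3 + 7) = 300*4 = 1200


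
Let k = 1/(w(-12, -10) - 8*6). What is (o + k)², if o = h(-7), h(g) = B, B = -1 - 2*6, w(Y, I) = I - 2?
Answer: 609961/3600 ≈ 169.43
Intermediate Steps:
w(Y, I) = -2 + I
B = -13 (B = -1 - 12 = -13)
h(g) = -13
o = -13
k = -1/60 (k = 1/((-2 - 10) - 8*6) = 1/(-12 - 48) = 1/(-60) = -1/60 ≈ -0.016667)
(o + k)² = (-13 - 1/60)² = (-781/60)² = 609961/3600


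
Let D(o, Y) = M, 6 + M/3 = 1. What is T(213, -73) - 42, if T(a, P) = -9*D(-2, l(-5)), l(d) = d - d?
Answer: 93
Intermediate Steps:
l(d) = 0
M = -15 (M = -18 + 3*1 = -18 + 3 = -15)
D(o, Y) = -15
T(a, P) = 135 (T(a, P) = -9*(-15) = 135)
T(213, -73) - 42 = 135 - 42 = 93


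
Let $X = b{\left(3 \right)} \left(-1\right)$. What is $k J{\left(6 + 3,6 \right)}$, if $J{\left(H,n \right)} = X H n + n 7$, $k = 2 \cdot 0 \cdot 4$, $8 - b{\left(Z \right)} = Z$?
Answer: $0$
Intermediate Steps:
$b{\left(Z \right)} = 8 - Z$
$k = 0$ ($k = 0 \cdot 4 = 0$)
$X = -5$ ($X = \left(8 - 3\right) \left(-1\right) = 5 \left(-1\right) = -5$)
$J{\left(H,n \right)} = 7 n - 5 H n$ ($J{\left(H,n \right)} = - 5 H n + n 7 = - 5 H n + 7 n = 7 n - 5 H n$)
$k J{\left(6 + 3,6 \right)} = 0 \cdot 6 \left(7 - 5 \left(6 + 3\right)\right) = 0 \cdot 6 \left(7 - 45\right) = 0 \cdot 6 \left(-38\right) = 0 \left(-228\right) = 0$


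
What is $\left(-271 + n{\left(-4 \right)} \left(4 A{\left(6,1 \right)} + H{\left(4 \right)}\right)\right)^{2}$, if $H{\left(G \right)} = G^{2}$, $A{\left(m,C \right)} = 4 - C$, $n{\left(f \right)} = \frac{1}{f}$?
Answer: $77284$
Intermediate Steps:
$\left(-271 + n{\left(-4 \right)} \left(4 A{\left(6,1 \right)} + H{\left(4 \right)}\right)\right)^{2} = \left(-271 + \frac{4 \left(4 - 1\right) + 4^{2}}{-4}\right)^{2} = \left(-271 - \frac{4 \left(4 - 1\right) + 16}{4}\right)^{2} = \left(-271 - \frac{4 \cdot 3 + 16}{4}\right)^{2} = \left(-271 - \frac{12 + 16}{4}\right)^{2} = \left(-271 - 7\right)^{2} = \left(-278\right)^{2} = 77284$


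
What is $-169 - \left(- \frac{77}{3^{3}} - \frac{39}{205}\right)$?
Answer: $- \frac{918577}{5535} \approx -165.96$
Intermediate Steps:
$-169 - \left(- \frac{77}{3^{3}} - \frac{39}{205}\right) = -169 - \left(- \frac{77}{27} - \frac{39}{205}\right) = -169 - - \frac{16838}{5535} = -169 + \frac{16838}{5535} = - \frac{918577}{5535}$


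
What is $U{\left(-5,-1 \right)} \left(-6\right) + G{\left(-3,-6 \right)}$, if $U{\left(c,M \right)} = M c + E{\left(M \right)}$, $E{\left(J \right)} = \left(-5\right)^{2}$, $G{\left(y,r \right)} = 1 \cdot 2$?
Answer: $-178$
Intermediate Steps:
$G{\left(y,r \right)} = 2$
$E{\left(J \right)} = 25$
$U{\left(c,M \right)} = 25 + M c$ ($U{\left(c,M \right)} = M c + 25 = 25 + M c$)
$U{\left(-5,-1 \right)} \left(-6\right) + G{\left(-3,-6 \right)} = \left(25 - -5\right) \left(-6\right) + 2 = \left(25 + 5\right) \left(-6\right) + 2 = 30 \left(-6\right) + 2 = -180 + 2 = -178$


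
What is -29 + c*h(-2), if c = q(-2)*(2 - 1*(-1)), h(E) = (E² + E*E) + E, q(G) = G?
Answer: -65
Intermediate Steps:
h(E) = E + 2*E² (h(E) = (E² + E²) + E = 2*E² + E = E + 2*E²)
c = -6 (c = -2*(2 - 1*(-1)) = -2*(2 + 1) = -2*3 = -6)
-29 + c*h(-2) = -29 - (-12)*(1 + 2*(-2)) = -29 - (-12)*(1 - 4) = -29 - (-12)*(-3) = -29 - 6*6 = -29 - 36 = -65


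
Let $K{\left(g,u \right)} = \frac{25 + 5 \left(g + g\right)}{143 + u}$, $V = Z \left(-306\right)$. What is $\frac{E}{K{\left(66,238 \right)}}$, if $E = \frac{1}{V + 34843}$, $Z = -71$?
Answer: $\frac{381}{38749765} \approx 9.8323 \cdot 10^{-6}$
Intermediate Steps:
$V = 21726$ ($V = \left(-71\right) \left(-306\right) = 21726$)
$K{\left(g,u \right)} = \frac{25 + 10 g}{143 + u}$ ($K{\left(g,u \right)} = \frac{25 + 5 \cdot 2 g}{143 + u} = \frac{25 + 10 g}{143 + u}$)
$E = \frac{1}{56569}$ ($E = \frac{1}{21726 + 34843} = \frac{1}{56569} \approx 1.7678 \cdot 10^{-5}$)
$\frac{E}{K{\left(66,238 \right)}} = \frac{1}{56569 \frac{5 \left(5 + 2 \cdot 66\right)}{143 + 238}} = \frac{1}{56569 \frac{5 \left(5 + 132\right)}{381}} = \frac{1}{56569 \cdot 5 \cdot \frac{1}{381} \cdot 137} = \frac{1}{56569 \cdot \frac{685}{381}} = \frac{1}{56569} \cdot \frac{381}{685} = \frac{381}{38749765}$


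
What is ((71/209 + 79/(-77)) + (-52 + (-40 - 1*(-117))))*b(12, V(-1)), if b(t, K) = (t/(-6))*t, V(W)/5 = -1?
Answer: -853704/1463 ≈ -583.53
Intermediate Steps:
V(W) = -5 (V(W) = 5*(-1) = -5)
b(t, K) = -t²/6 (b(t, K) = (t*(-⅙))*t = (-t/6)*t = -t²/6)
((71/209 + 79/(-77)) + (-52 + (-40 - 1*(-117))))*b(12, V(-1)) = ((71/209 + 79/(-77)) + (-52 + (-40 - 1*(-117))))*(-⅙*12²) = ((71*(1/209) + 79*(-1/77)) + (-52 + (-40 + 117)))*(-⅙*144) = ((71/209 - 79/77) + (-52 + 77))*(-24) = (-1004/1463 + 25)*(-24) = (35571/1463)*(-24) = -853704/1463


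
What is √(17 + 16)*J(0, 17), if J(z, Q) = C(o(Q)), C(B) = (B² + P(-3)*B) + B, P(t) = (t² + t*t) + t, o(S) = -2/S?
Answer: -540*√33/289 ≈ -10.734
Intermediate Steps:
P(t) = t + 2*t² (P(t) = (t² + t²) + t = 2*t² + t = t + 2*t²)
C(B) = B² + 16*B (C(B) = (B² + (-3*(1 + 2*(-3)))*B) + B = (B² + (-3*(1 - 6))*B) + B = (B² + (-3*(-5))*B) + B = (B² + 15*B) + B = B² + 16*B)
J(z, Q) = -2*(16 - 2/Q)/Q (J(z, Q) = (-2/Q)*(16 - 2/Q) = -2*(16 - 2/Q)/Q)
√(17 + 16)*J(0, 17) = √(17 + 16)*(4*(1 - 8*17)/17²) = √33*(4*(1/289)*(1 - 136)) = √33*(4*(1/289)*(-135)) = √33*(-540/289) = -540*√33/289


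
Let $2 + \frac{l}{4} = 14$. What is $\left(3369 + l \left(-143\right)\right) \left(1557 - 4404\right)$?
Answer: $9950265$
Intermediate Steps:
$l = 48$ ($l = -8 + 4 \cdot 14 = -8 + 56 = 48$)
$\left(3369 + l \left(-143\right)\right) \left(1557 - 4404\right) = \left(3369 + 48 \left(-143\right)\right) \left(1557 - 4404\right) = \left(3369 - 6864\right) \left(-2847\right) = \left(-3495\right) \left(-2847\right) = 9950265$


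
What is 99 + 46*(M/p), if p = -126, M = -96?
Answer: 2815/21 ≈ 134.05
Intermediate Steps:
99 + 46*(M/p) = 99 + 46*(-96/(-126)) = 99 + 46*(-96*(-1/126)) = 99 + 46*(16/21) = 99 + 736/21 = 2815/21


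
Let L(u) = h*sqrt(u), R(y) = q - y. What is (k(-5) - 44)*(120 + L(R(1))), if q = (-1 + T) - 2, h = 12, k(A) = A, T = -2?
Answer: -5880 - 588*I*sqrt(6) ≈ -5880.0 - 1440.3*I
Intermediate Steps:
q = -5 (q = (-1 - 2) - 2 = -3 - 2 = -5)
R(y) = -5 - y
L(u) = 12*sqrt(u)
(k(-5) - 44)*(120 + L(R(1))) = (-5 - 44)*(120 + 12*sqrt(-5 - 1*1)) = -49*(120 + 12*sqrt(-5 - 1)) = -49*(120 + 12*sqrt(-6)) = -49*(120 + 12*(I*sqrt(6))) = -49*(120 + 12*I*sqrt(6)) = -5880 - 588*I*sqrt(6)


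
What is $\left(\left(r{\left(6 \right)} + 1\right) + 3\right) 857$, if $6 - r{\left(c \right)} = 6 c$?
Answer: $-22282$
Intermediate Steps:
$r{\left(c \right)} = 6 - 6 c$
$\left(\left(r{\left(6 \right)} + 1\right) + 3\right) 857 = \left(\left(\left(6 - 36\right) + 1\right) + 3\right) 857 = \left(\left(-30 + 1\right) + 3\right) 857 = \left(-29 + 3\right) 857 = \left(-26\right) 857 = -22282$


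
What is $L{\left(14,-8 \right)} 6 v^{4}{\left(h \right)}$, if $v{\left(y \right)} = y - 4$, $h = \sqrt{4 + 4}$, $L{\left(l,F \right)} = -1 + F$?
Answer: $-58752 + 41472 \sqrt{2} \approx -101.74$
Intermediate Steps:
$h = 2 \sqrt{2}$ ($h = \sqrt{8} = 2 \sqrt{2} \approx 2.8284$)
$v{\left(y \right)} = -4 + y$
$L{\left(14,-8 \right)} 6 v^{4}{\left(h \right)} = \left(-1 - 8\right) 6 \left(-4 + 2 \sqrt{2}\right)^{4} = \left(-9\right) 6 \left(-4 + 2 \sqrt{2}\right)^{4} = - 54 \left(-4 + 2 \sqrt{2}\right)^{4}$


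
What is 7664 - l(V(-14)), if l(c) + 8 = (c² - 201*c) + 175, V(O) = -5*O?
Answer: 16667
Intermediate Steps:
l(c) = 167 + c² - 201*c (l(c) = -8 + ((c² - 201*c) + 175) = -8 + (175 + c² - 201*c) = 167 + c² - 201*c)
7664 - l(V(-14)) = 7664 - (167 + (-5*(-14))² - (-1005)*(-14)) = 7664 - (167 + 70² - 201*70) = 7664 - (167 + 4900 - 14070) = 7664 - 1*(-9003) = 7664 + 9003 = 16667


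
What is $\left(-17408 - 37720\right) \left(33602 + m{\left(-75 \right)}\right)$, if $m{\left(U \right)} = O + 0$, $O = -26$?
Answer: $-1850977728$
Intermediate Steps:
$m{\left(U \right)} = -26$ ($m{\left(U \right)} = -26 + 0 = -26$)
$\left(-17408 - 37720\right) \left(33602 + m{\left(-75 \right)}\right) = \left(-17408 - 37720\right) \left(33602 - 26\right) = \left(-55128\right) 33576 = -1850977728$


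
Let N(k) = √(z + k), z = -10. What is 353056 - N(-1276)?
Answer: 353056 - I*√1286 ≈ 3.5306e+5 - 35.861*I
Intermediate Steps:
N(k) = √(-10 + k)
353056 - N(-1276) = 353056 - √(-10 - 1276) = 353056 - √(-1286) = 353056 - I*√1286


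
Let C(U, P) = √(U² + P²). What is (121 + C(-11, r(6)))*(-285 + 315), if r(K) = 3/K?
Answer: 3630 + 15*√485 ≈ 3960.3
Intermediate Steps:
C(U, P) = √(P² + U²)
(121 + C(-11, r(6)))*(-285 + 315) = (121 + √((3/6)² + (-11)²))*(-285 + 315) = (121 + √((3*(⅙))² + 121))*30 = (121 + √((½)² + 121))*30 = (121 + √(¼ + 121))*30 = (121 + √(485/4))*30 = (121 + √485/2)*30 = 3630 + 15*√485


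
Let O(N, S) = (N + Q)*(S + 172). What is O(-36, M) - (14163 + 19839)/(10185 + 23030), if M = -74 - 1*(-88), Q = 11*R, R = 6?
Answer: 185305698/33215 ≈ 5579.0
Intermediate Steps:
Q = 66 (Q = 11*6 = 66)
M = 14 (M = -74 + 88 = 14)
O(N, S) = (66 + N)*(172 + S) (O(N, S) = (N + 66)*(S + 172) = (66 + N)*(172 + S))
O(-36, M) - (14163 + 19839)/(10185 + 23030) = (11352 + 66*14 + 172*(-36) - 36*14) - (14163 + 19839)/(10185 + 23030) = (11352 + 924 - 6192 - 504) - 34002/33215 = 5580 - 34002/33215 = 185305698/33215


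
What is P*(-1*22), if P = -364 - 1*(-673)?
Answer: -6798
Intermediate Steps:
P = 309 (P = -364 + 673 = 309)
P*(-1*22) = 309*(-1*22) = 309*(-22) = -6798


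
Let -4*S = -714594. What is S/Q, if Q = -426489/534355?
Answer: -63641146145/284326 ≈ -2.2383e+5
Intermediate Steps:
S = 357297/2 (S = -¼*(-714594) = 357297/2 ≈ 1.7865e+5)
Q = -426489/534355 (Q = -426489*1/534355 = -426489/534355 ≈ -0.79814)
S/Q = 357297/(2*(-426489/534355)) = (357297/2)*(-534355/426489) = -63641146145/284326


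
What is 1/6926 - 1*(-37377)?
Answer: 258873103/6926 ≈ 37377.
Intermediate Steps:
1/6926 - 1*(-37377) = 1/6926 + 37377 = 258873103/6926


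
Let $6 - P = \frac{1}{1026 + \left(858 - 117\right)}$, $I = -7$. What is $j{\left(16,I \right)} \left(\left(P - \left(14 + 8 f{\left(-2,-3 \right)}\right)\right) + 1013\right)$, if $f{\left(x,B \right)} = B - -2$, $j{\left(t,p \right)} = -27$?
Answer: $- \frac{16109730}{589} \approx -27351.0$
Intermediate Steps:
$f{\left(x,B \right)} = 2 + B$ ($f{\left(x,B \right)} = B + 2 = 2 + B$)
$P = \frac{10601}{1767}$ ($P = 6 - \frac{1}{1026 + \left(858 - 117\right)} = 6 - \frac{1}{1026 + 741} = 6 - \frac{1}{1767} = \frac{10601}{1767} \approx 5.9994$)
$j{\left(16,I \right)} \left(\left(P - \left(14 + 8 f{\left(-2,-3 \right)}\right)\right) + 1013\right) = - 27 \left(\left(\frac{10601}{1767} - \left(14 + 8 \left(2 - 3\right)\right)\right) + 1013\right) = - 27 \left(\left(\frac{10601}{1767} - 6\right) + 1013\right) = - 27 \left(- \frac{1}{1767} + 1013\right) = \left(-27\right) \frac{1789970}{1767} = - \frac{16109730}{589}$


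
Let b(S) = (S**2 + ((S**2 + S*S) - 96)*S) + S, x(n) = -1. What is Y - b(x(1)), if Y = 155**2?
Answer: 23931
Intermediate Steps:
Y = 24025
b(S) = S + S**2 + S*(-96 + 2*S**2) (b(S) = (S**2 + ((S**2 + S**2) - 96)*S) + S = (S**2 + (2*S**2 - 96)*S) + S = (S**2 + (-96 + 2*S**2)*S) + S = (S**2 + S*(-96 + 2*S**2)) + S = S + S**2 + S*(-96 + 2*S**2))
Y - b(x(1)) = 24025 - (-1)*(-95 - 1 + 2*(-1)**2) = 24025 - (-1)*(-95 - 1 + 2*1) = 24025 - (-1)*(-95 - 1 + 2) = 24025 - (-1)*(-94) = 24025 - 1*94 = 24025 - 94 = 23931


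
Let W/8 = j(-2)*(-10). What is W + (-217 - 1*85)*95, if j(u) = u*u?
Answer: -29010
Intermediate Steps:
j(u) = u**2
W = -320 (W = 8*((-2)**2*(-10)) = 8*(4*(-10)) = 8*(-40) = -320)
W + (-217 - 1*85)*95 = -320 + (-217 - 1*85)*95 = -320 + (-217 - 85)*95 = -320 - 302*95 = -320 - 28690 = -29010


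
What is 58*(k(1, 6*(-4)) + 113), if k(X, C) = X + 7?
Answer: 7018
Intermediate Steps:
k(X, C) = 7 + X
58*(k(1, 6*(-4)) + 113) = 58*((7 + 1) + 113) = 58*(8 + 113) = 58*121 = 7018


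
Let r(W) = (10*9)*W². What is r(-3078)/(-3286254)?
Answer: -142111260/547709 ≈ -259.46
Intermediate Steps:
r(W) = 90*W²
r(-3078)/(-3286254) = (90*(-3078)²)/(-3286254) = (90*9474084)*(-1/3286254) = 852667560*(-1/3286254) = -142111260/547709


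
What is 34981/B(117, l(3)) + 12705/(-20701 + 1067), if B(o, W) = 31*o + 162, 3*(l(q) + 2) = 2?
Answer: 638677709/74393226 ≈ 8.5852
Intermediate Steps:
l(q) = -4/3 (l(q) = -2 + (⅓)*2 = -2 + ⅔ = -4/3)
B(o, W) = 162 + 31*o
34981/B(117, l(3)) + 12705/(-20701 + 1067) = 34981/(162 + 31*117) + 12705/(-20701 + 1067) = 34981/(162 + 3627) + 12705/(-19634) = 34981/3789 + 12705*(-1/19634) = 34981*(1/3789) - 12705/19634 = 34981/3789 - 12705/19634 = 638677709/74393226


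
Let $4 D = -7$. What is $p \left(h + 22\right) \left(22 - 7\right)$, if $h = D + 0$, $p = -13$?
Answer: $- \frac{15795}{4} \approx -3948.8$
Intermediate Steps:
$D = - \frac{7}{4}$ ($D = \frac{1}{4} \left(-7\right) = - \frac{7}{4} \approx -1.75$)
$h = - \frac{7}{4}$ ($h = - \frac{7}{4} + 0 = - \frac{7}{4} \approx -1.75$)
$p \left(h + 22\right) \left(22 - 7\right) = - 13 \left(- \frac{7}{4} + 22\right) \left(22 - 7\right) = \left(-13\right) \frac{81}{4} \cdot 15 = \left(- \frac{1053}{4}\right) 15 = - \frac{15795}{4}$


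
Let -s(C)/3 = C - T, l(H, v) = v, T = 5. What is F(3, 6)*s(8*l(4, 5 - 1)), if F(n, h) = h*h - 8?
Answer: -2268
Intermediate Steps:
F(n, h) = -8 + h² (F(n, h) = h² - 8 = -8 + h²)
s(C) = 15 - 3*C (s(C) = -3*(C - 1*5) = -3*(C - 5) = -3*(-5 + C) = 15 - 3*C)
F(3, 6)*s(8*l(4, 5 - 1)) = (-8 + 6²)*(15 - 24*(5 - 1)) = (-8 + 36)*(15 - 24*4) = 28*(15 - 3*32) = 28*(15 - 96) = 28*(-81) = -2268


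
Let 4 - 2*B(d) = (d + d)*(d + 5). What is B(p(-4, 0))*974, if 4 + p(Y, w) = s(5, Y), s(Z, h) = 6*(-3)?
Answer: -362328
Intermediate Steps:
s(Z, h) = -18
p(Y, w) = -22 (p(Y, w) = -4 - 18 = -22)
B(d) = 2 - d*(5 + d) (B(d) = 2 - (d + d)*(d + 5)/2 = 2 - 2*d*(5 + d)/2 = 2 - d*(5 + d))
B(p(-4, 0))*974 = (2 - 1*(-22)**2 - 5*(-22))*974 = (2 - 1*484 + 110)*974 = (2 - 484 + 110)*974 = -372*974 = -362328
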